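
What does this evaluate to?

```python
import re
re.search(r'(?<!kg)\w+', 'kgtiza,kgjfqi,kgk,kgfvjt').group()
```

'kgtiza'

`(?!…)`/`(?<!…)` only lets a position through if the neighbouring text does NOT match; no characters are consumed.
`re.search` tries every starting position until one works.
The match spans [0:6] → 'kgtiza'.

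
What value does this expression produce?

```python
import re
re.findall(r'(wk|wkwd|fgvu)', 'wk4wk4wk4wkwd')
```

['wk', 'wk', 'wk', 'wk']

Alternation isn't longest-match — the leftmost alternative that fits at this position is chosen.
Scanning left to right: at [0:2] match 'wk', group 1 = 'wk'; at [3:5] match 'wk', group 1 = 'wk'; at [6:8] match 'wk', group 1 = 'wk'; at [9:11] match 'wk', group 1 = 'wk'.
One capturing group, so `findall` returns just the captured substring from each match — 4 in all.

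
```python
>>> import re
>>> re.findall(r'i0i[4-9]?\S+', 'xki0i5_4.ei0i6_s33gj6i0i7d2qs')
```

`findall` yields the raw match text (1 of them) because the pattern has no groups.

['i0i5_4.ei0i6_s33gj6i0i7d2qs']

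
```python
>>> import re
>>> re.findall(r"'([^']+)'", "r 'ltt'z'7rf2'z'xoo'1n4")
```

Scanning left to right: at [2:7] match "'ltt'", group 1 = 'ltt'; at [8:14] match "'7rf2'", group 1 = '7rf2'; at [15:20] match "'xoo'", group 1 = 'xoo'.
`findall` collects group 1 from each match (3 total).

['ltt', '7rf2', 'xoo']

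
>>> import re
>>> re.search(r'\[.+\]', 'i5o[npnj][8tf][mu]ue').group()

'[npnj][8tf][mu]'

`search` walks the string left to right and returns the first match it finds.
The match spans [3:18] → '[npnj][8tf][mu]'.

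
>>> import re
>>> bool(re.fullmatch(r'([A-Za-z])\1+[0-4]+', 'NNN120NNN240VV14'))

False

`re.fullmatch` is like wrapping the pattern in `^…$` (in single-line mode).
Here the pattern can't cover the whole string, so the call returns None, and `bool(None)` is False.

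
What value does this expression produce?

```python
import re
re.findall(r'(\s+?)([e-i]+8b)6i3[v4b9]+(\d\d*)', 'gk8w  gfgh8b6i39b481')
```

Multiple groups make `findall` return tuples — one 3-tuple for the one match.

[('  ', 'gfgh8b', '81')]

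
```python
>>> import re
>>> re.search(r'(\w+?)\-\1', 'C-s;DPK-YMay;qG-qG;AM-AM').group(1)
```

'qG'

The backreference `\1` re-matches whatever the first group consumed, character for character.
`search` walks the string left to right and returns the first match it finds.
The match spans [13:18] → 'qG-qG'.
Captured: group 1 = 'qG'.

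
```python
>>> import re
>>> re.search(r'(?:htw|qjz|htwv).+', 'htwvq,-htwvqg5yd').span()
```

The match spans [0:16] → 'htwvq,-htwvqg5yd'.

(0, 16)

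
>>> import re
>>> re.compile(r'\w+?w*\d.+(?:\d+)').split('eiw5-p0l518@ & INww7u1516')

['', '']

Pattern: one or more of a word character (lazy); then zero or more of a literal 'w', then a digit, then one or more of any character; then one or more of a digit (non-capturing group).
`split` removes every match and returns the 2 fragments in between.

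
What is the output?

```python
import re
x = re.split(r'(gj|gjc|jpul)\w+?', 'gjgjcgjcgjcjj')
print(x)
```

['', 'gj', 'jc', 'gj', '', 'gj', 'jj']

`|` is ordered: at each position the engine commits to the first alternative that works.
With a capturing group present, the delimiter's captured portion is kept in the result list.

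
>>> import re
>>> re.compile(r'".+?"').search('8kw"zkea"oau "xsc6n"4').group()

A non-greedy quantifier consumes as few characters as it can — just enough that the remainder of the pattern still matches from where it stops; whatever follows it matches normally.
The match spans [3:9] → '"zkea"'.

'"zkea"'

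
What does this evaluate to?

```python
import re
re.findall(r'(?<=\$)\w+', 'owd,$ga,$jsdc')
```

Lookahead/lookbehind check context without consuming it, so the matched span excludes the asserted characters.
Walking the string: at [5:7] → 'ga'; at [9:13] → 'jsdc'.
With no groups in the pattern, `findall` gives back each whole match — 2 here.

['ga', 'jsdc']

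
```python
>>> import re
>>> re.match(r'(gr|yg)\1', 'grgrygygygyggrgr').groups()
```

('gr',)

The match spans [0:4] → 'grgr'.
Captured: group 1 = 'gr'.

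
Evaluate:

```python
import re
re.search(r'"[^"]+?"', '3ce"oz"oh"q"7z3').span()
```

`search` walks the string left to right and returns the first match it finds.
The match spans [3:7] → '"oz"'.

(3, 7)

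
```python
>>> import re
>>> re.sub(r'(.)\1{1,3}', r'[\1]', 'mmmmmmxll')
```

'[m][m]x[l]'

A backreference is literal: `\1` must see the identical characters the first group matched.
Matches: at [0:4] → 'mmmm'; at [4:6] → 'mm'; at [7:9] → 'll'.
The replacement refers to a captured group, so each match is rewritten using its own captured text.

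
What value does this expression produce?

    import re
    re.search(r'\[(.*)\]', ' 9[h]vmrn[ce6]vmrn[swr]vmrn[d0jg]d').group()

'[h]vmrn[ce6]vmrn[swr]vmrn[d0jg]'

The match spans [2:33] → '[h]vmrn[ce6]vmrn[swr]vmrn[d0jg]'.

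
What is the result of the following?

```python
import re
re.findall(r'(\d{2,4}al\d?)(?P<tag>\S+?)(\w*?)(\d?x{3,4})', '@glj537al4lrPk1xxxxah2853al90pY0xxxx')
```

[('537al4', 'l', 'rPk', '1xxxx'), ('2853al9', '0', 'pY', '0xxxx')]

A `+?`/`*?`/`{m,n}?` starts at its minimum and grows only as far as needed for what follows to match.
Multiple groups make `findall` return tuples — one 4-tuple for each match.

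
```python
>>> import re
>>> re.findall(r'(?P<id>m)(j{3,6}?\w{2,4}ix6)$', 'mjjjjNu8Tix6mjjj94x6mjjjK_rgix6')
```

Pattern: a literal 'm' (captured as 'id'); then 3 to 6 of the literal 'j' (lazy), then 2 to 4 of a word character, then the literal 'ix6' (captured); then anchored at the end.
Walking the string: at [20:31] match 'mjjjK_rgix6', groups = ('m', 'jjjK_rgix6').
With 2 capturing groups, `findall` returns a 2-tuple per match.

[('m', 'jjjK_rgix6')]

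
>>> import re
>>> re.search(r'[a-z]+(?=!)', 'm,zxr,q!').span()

(6, 7)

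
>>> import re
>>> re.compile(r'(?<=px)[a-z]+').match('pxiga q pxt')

None

`re.match` won't scan ahead — the pattern has to work from the very first character.
Here position 0 doesn't satisfy it, so the call returns None.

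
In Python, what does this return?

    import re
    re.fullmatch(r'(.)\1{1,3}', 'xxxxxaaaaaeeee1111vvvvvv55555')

The backreference `\1` re-matches whatever the first group consumed, character for character.
`re.fullmatch` is like wrapping the pattern in `^…$` (in single-line mode).
Here the pattern can't cover the whole string, so the call returns None.

None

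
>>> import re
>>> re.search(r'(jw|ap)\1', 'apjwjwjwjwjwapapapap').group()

'jwjw'

After group 1 captures some text, `\1` only succeeds where that same text appears again.
`re.search` scans for the first position where the pattern succeeds.
The match spans [2:6] → 'jwjw'.
Captured: group 1 = 'jw'.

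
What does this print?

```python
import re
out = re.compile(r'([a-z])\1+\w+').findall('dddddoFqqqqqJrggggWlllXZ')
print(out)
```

`\1` is not a pattern — it's the concrete string captured by group 1, re-applied verbatim.
One capturing group, so `findall` returns just the captured substring from the one match — 1 in all.

['d']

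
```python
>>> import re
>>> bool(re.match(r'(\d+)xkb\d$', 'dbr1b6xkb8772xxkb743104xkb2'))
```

False

This matches one or more of a digit (captured); then the literal 'xkb', then a digit; then anchored at the end.
`re.match` only tries the pattern at the start of the string.
Here position 0 doesn't satisfy it, so the call returns None, and `bool(None)` is False.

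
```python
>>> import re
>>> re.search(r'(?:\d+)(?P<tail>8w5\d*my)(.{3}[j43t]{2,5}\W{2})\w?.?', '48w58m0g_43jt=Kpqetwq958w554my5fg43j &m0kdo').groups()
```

The match spans [21:40] → '958w554my5fg43j &m0'.
Captured: group 1 = '8w554my', group 2 = '5fg43j &'.

('8w554my', '5fg43j &')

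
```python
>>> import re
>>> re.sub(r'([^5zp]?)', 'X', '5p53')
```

This matches optionally any character except [5zp] (captured).
Every occurrence is swapped for 'X'.

'X5XpX5XX'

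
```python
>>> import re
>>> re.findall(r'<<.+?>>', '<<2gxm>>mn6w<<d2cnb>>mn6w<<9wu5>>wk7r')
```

['<<2gxm>>', '<<d2cnb>>', '<<9wu5>>']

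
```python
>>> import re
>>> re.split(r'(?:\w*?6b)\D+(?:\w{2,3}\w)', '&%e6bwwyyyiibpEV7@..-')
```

['&%', '@..-']

Pattern: zero or more of a word character (lazy), then the literal '6b' (non-capturing group); then one or more of a non-digit; then 2 to 3 of a word character, then a word character (non-capturing group).
Matches to split on: at [2:17] → 'e6bwwyyyiibpEV7'.
`split` removes every match and returns the 2 fragments in between.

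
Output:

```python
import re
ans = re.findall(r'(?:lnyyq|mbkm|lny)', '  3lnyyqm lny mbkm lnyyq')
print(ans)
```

Alternation tries branches left to right and keeps the first one that lets the overall match succeed at that position.
`findall` yields the raw match text (4 of them) because the pattern has no groups.

['lnyyq', 'lny', 'mbkm', 'lnyyq']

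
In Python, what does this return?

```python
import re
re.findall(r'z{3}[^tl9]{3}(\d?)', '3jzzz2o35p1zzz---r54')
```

['5', '']

Pattern: exactly 3 of a literal 'z', then exactly 3 of any character except [tl9]; then optionally a digit (captured).
Scanning left to right: at [2:9] match 'zzz2o35', group 1 = '5'; at [11:17] match 'zzz---', group 1 = ''.
Because there's exactly one group, `findall` drops the full match and keeps group 1 from each hit.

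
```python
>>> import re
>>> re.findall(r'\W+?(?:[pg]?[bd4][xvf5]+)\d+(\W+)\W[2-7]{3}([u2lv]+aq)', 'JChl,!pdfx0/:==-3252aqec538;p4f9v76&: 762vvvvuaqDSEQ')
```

[('/:==', '2aq')]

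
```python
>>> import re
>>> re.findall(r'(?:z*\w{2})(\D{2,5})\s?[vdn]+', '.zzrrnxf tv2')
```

Pattern: zero or more of a literal 'z', then exactly 2 of a word character (non-capturing group); then 2 to 5 of a non-digit (captured); then optionally whitespace, then one or more of one of [vdn].
Matches: at [1:11] match 'zzrrnxf tv', group 1 = 'nxf t'.
Because there's exactly one group, `findall` drops the full match and keeps group 1 from the one hit.

['nxf t']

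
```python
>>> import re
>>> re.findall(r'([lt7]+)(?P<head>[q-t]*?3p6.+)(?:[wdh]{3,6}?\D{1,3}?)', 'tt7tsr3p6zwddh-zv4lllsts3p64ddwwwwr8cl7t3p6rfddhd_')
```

The pattern matches one or more of one of [lt7] (captured); then zero or more of a character in [q-t] (lazy), then the literal '3p6', then one or more of any character (captured as 'head'); then 3 to 6 of one of [wdh] (lazy), then 1 to 3 of a non-digit (lazy) (non-capturing group).
Scanning left to right: at [0:50] match 'tt7tsr3p6zwddh-zv4lllsts3p64ddwwwwr8cl7t3p6rfddhd_', groups = ('tt7t', 'sr3p6zwddh-zv4lllsts3p64ddwwwwr8cl7t3p6rfd').
`findall` packs the 2 group values into a tuple for every match.

[('tt7t', 'sr3p6zwddh-zv4lllsts3p64ddwwwwr8cl7t3p6rfd')]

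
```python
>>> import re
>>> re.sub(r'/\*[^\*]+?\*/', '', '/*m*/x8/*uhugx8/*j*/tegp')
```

Matches: at [0:5] → '/*m*/'; at [15:20] → '/*j*/'.
Each match is replaced by ''.

'x8/*uhugx8tegp'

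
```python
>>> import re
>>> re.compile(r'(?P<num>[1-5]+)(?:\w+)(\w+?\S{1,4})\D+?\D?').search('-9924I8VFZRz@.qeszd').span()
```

The pattern matches one or more of a character in [1-5] (captured as 'num'); then one or more of a word character (non-capturing group); then one or more of a word character (lazy), then 1 to 4 of a non-whitespace character (captured); then one or more of a non-digit (lazy), then optionally a non-digit.
The match spans [3:18] → '24I8VFZRz@.qesz'.

(3, 18)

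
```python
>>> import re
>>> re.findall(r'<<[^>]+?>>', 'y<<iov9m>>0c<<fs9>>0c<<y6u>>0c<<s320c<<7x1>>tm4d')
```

Matches: at [1:10] → '<<iov9m>>'; at [12:19] → '<<fs9>>'; at [21:28] → '<<y6u>>'; at [30:44] → '<<s320c<<7x1>>'.
`findall` yields the raw match text (4 of them) because the pattern has no groups.

['<<iov9m>>', '<<fs9>>', '<<y6u>>', '<<s320c<<7x1>>']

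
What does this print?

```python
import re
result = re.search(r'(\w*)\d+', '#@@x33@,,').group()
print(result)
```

This matches zero or more of a word character (captured); then one or more of a digit.
Unlike `match`, `search` isn't anchored — it looks for the pattern anywhere in the string.
The match spans [3:6] → 'x33'.
Captured: group 1 = 'x3'.

x33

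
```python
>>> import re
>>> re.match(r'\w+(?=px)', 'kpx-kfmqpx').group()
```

`re.match` won't scan ahead — the pattern has to work from the very first character.
The match spans [0:1] → 'k'.

'k'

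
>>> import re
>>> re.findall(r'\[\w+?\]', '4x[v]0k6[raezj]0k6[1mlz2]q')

['[v]', '[raezj]', '[1mlz2]']

Scanning left to right: at [2:5] → '[v]'; at [8:15] → '[raezj]'; at [18:25] → '[1mlz2]'.
Since nothing is captured, `findall` lists the 3 matched substrings directly.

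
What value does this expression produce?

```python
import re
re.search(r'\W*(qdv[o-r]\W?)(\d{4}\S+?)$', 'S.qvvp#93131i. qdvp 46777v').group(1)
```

'qdvp '

This matches zero or more of a non-word character; then the literal 'qdv', then a character in [o-r], then optionally a non-word character (captured); then exactly 4 of a digit, then one or more of a non-whitespace character (lazy) (captured); then anchored at the end.
Unlike `match`, `search` isn't anchored — it looks for the pattern anywhere in the string.
The match spans [13:26] → '. qdvp 46777v'.
Captured: group 1 = 'qdvp ', group 2 = '46777v'.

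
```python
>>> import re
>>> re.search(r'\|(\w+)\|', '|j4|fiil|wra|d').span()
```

(0, 4)

The match spans [0:4] → '|j4|'.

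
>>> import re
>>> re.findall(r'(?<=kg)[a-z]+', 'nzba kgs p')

Lookahead/lookbehind check context without consuming it, so the matched span excludes the asserted characters.
`findall` yields the raw match text (1 of them) because the pattern has no groups.

['s']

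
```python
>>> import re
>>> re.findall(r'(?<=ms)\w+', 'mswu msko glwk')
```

['wu', 'ko']

The lookaround is zero-width — it requires the adjacent text to match without consuming it, so the asserted text isn't part of the match.
Matches: at [2:4] → 'wu'; at [7:9] → 'ko'.
No capturing groups, so `findall` returns the 2 full match strings.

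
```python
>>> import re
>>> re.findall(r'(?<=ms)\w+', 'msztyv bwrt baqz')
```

The positive lookaround only admits positions where the adjacent text matches; those characters stay outside the span.
Scanning left to right: at [2:6] → 'ztyv'.
No capturing groups, so `findall` returns the 1 full match string.

['ztyv']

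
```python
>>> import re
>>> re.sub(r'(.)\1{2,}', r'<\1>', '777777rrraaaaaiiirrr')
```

The backreference `\1` re-matches whatever the first group consumed, character for character.
Matches: at [0:6] → '777777'; at [6:9] → 'rrr'; at [9:14] → 'aaaaa'; at [14:17] → 'iii'; at [17:20] → 'rrr'.
The replacement refers to a captured group, so each match is rewritten using its own captured text.

'<7><r><a><i><r>'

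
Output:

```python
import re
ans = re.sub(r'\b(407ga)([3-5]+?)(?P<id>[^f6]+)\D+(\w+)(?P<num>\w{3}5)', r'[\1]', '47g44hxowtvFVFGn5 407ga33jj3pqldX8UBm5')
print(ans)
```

47g44hxowtvFVFGn5 [407ga]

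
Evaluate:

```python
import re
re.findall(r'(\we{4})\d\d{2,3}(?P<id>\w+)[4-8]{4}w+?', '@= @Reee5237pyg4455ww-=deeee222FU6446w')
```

[('deeee', 'FU')]

Pattern: a word character, then exactly 4 of a literal 'e' (captured); then a digit, then 2 to 3 of a digit; then one or more of a word character (captured as 'id'); then exactly 4 of a character in [4-8], then one or more of a literal 'w' (lazy).
Matches: at [23:38] match 'deeee222FU6446w', groups = ('deeee', 'FU').
`findall` packs the 2 group values into a tuple for every match.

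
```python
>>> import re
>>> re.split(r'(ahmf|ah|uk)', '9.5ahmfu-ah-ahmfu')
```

Branches in `(...|...)` are attempted left-to-right; the first branch that allows the whole pattern to succeed is taken.
With a capturing group present, the delimiter's captured portion is kept in the result list.

['9.5', 'ahmf', 'u-', 'ah', '-', 'ahmf', 'u']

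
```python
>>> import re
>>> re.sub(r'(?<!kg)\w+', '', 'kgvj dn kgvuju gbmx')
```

The negative lookahead/lookbehind blocks any match where the forbidden context is present.
`sub` substitutes '' at each match site.

'   '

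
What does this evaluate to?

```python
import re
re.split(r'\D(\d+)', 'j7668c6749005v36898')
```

['', '7668', '', '6749005', '', '36898', '']

The pattern matches a non-digit; then one or more of a digit (captured).
Matches to split on: at [0:5] → 'j7668'; at [5:13] → 'c6749005'; at [13:19] → 'v36898'.
The group in the pattern means `split` returns the separators' captures alongside the pieces.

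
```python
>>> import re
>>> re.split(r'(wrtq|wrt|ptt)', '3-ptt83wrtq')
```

The regex engine tests alternatives in the order written; an earlier branch that matches wins even if a later one would match more.
The group in the pattern means `split` returns the separators' captures alongside the pieces.

['3-', 'ptt', '83', 'wrtq', '']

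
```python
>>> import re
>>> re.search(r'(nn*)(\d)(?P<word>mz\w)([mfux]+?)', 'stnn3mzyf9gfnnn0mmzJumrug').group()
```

'nn3mzyf'

The pattern matches the literal 'n', then zero or more of the literal 'n' (captured); then a digit (captured); then the literal 'mz', then a word character (captured as 'word'); then one or more of one of [mfux] (lazy) (captured).
`re.search` scans for the first position where the pattern succeeds.
The match spans [2:9] → 'nn3mzyf'.
Captured: group 1 = 'nn', group 2 = '3', group 3 = 'mzy', group 4 = 'f'.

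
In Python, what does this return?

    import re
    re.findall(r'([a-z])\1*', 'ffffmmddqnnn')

`\1` is not a pattern — it's the concrete string captured by group 1, re-applied verbatim.
Scanning left to right: at [0:4] match 'ffff', group 1 = 'f'; at [4:6] match 'mm', group 1 = 'm'; at [6:8] match 'dd', group 1 = 'd'; at [8:9] match 'q', group 1 = 'q'; at [9:12] match 'nnn', group 1 = 'n'.
With a single group, `findall` returns only what that group captured — 5 items.

['f', 'm', 'd', 'q', 'n']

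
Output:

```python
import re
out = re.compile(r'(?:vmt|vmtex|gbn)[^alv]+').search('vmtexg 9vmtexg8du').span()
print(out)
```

The match spans [0:8] → 'vmtexg 9'.

(0, 8)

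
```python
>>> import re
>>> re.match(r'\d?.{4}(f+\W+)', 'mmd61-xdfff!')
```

None

`match` is anchored at position 0; if the pattern doesn't fit there, it returns None.
Here the pattern fails at index 0, so the call returns None.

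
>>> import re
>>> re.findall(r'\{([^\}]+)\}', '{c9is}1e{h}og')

Scanning left to right: at [0:6] match '{c9is}', group 1 = 'c9is'; at [8:11] match '{h}', group 1 = 'h'.
One capturing group, so `findall` returns just the captured substring from each match — 2 in all.

['c9is', 'h']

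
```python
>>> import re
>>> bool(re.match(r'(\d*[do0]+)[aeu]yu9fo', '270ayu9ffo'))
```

False

Pattern: zero or more of a digit, then one or more of one of [do0] (captured); then one of [aeu]; then the literal 'yu9', then the literal 'fo'.
`re.match` only tries the pattern at the start of the string.
Here position 0 doesn't satisfy it, so the call returns None, and `bool(None)` is False.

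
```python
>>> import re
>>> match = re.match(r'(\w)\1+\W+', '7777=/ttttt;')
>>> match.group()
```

With `match`, the pattern is implicitly anchored at the beginning.
The match spans [0:6] → '7777=/'.

'7777=/'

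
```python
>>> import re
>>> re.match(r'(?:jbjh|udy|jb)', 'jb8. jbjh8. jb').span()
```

`re.match` only tries the pattern at the start of the string.
The match spans [0:2] → 'jb'.

(0, 2)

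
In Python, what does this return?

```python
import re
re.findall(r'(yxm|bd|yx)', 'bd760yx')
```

['bd', 'yx']

Because there's exactly one group, `findall` drops the full match and keeps group 1 from each hit.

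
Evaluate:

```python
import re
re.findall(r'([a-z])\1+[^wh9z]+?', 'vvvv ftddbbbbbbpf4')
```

['v', 'd', 'b']

A backreference is literal: `\1` must see the identical characters the first group matched.
With a single group, `findall` returns only what that group captured — 3 items.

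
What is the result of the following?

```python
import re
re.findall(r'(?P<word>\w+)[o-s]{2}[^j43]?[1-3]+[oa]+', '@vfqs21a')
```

['vf']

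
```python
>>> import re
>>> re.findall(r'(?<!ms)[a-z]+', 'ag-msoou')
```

['ag', 'msoou']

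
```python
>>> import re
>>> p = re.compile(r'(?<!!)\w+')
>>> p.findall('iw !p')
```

['iw']

The negative lookahead/lookbehind blocks any match where the forbidden context is present.
With no groups in the pattern, `findall` gives back each whole match — 1 here.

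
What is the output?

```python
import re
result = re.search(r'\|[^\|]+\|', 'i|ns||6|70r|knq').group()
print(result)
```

|ns|

The match spans [1:5] → '|ns|'.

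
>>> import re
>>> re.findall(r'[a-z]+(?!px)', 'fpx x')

['fpx', 'x']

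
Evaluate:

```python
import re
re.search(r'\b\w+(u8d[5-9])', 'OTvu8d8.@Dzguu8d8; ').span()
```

Pattern: a word boundary (`\b`, zero-width); then one or more of a word character; then the literal 'u8d', then a character in [5-9] (captured).
`re.search` tries every starting position until one works.
The match spans [0:7] → 'OTvu8d8'.
Captured: group 1 = 'u8d8'.

(0, 7)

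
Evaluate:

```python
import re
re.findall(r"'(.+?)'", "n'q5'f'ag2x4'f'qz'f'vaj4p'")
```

A `+?`/`*?`/`{m,n}?` starts at its minimum and grows only as far as needed for what follows to match.
Walking the string: at [1:5] match "'q5'", group 1 = 'q5'; at [6:13] match "'ag2x4'", group 1 = 'ag2x4'; at [14:18] match "'qz'", group 1 = 'qz'; at [19:26] match "'vaj4p'", group 1 = 'vaj4p'.
One capturing group, so `findall` returns just the captured substring from each match — 4 in all.

['q5', 'ag2x4', 'qz', 'vaj4p']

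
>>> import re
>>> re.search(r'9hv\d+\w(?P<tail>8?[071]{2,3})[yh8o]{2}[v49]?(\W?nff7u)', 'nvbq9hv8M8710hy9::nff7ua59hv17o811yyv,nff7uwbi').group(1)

'811'

The match spans [25:43] → '9hv17o811yyv,nff7u'.
Captured: group 1 = '811', group 2 = ',nff7u'.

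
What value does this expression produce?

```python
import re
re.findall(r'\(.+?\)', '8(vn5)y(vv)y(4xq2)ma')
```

['(vn5)', '(vv)', '(4xq2)']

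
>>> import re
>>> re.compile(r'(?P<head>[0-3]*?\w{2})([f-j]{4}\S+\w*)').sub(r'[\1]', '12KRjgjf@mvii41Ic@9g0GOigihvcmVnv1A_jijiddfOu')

'[12KR]'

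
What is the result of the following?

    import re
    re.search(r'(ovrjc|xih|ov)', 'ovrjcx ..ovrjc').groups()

The match spans [0:5] → 'ovrjc'.
Captured: group 1 = 'ovrjc'.

('ovrjc',)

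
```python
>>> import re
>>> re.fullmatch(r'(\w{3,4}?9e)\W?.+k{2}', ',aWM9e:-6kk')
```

None

`re.fullmatch` is like wrapping the pattern in `^…$` (in single-line mode).
Here the pattern can't cover the whole string, so the call returns None.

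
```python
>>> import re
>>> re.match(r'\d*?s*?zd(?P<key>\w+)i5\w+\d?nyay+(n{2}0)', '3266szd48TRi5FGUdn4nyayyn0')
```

`re.match` won't scan ahead — the pattern has to work from the very first character.
Here position 0 doesn't satisfy it, so the call returns None.

None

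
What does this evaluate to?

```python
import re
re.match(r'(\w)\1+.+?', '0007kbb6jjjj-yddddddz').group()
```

`\1` is not a pattern — it's the concrete string captured by group 1, re-applied verbatim.
`match` is anchored at position 0; if the pattern doesn't fit there, it returns None.
The match spans [0:4] → '0007'.
Captured: group 1 = '0'.

'0007'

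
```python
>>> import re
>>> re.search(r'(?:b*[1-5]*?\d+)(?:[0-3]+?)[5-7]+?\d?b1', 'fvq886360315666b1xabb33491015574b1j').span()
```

(3, 17)

The pattern matches zero or more of the literal 'b', then zero or more of a character in [1-5] (lazy), then one or more of a digit (non-capturing group); then one or more of a character in [0-3] (lazy) (non-capturing group); then one or more of a character in [5-7] (lazy), then optionally a digit, then the literal 'b1'.
`re.search` tries every starting position until one works.
The match spans [3:17] → '886360315666b1'.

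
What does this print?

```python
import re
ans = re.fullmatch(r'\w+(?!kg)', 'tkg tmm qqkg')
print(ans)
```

`re.fullmatch` requires the pattern to consume the entire string.
Here the pattern can't cover the whole string, so the call returns None.

None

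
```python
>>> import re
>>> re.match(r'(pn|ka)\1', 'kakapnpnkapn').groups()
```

('ka',)

`\1` has to match the exact text group 1 already captured.
With `match`, the pattern is implicitly anchored at the beginning.
The match spans [0:4] → 'kaka'.
Captured: group 1 = 'ka'.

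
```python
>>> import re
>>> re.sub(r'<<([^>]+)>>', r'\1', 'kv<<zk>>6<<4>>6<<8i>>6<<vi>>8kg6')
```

'kvzk6468i6vi8kg6'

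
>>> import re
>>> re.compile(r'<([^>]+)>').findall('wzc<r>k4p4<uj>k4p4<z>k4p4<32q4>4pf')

['r', 'uj', 'z', '32q4']

Walking the string: at [3:6] match '<r>', group 1 = 'r'; at [10:14] match '<uj>', group 1 = 'uj'; at [18:21] match '<z>', group 1 = 'z'; at [25:31] match '<32q4>', group 1 = '32q4'.
With a single group, `findall` returns only what that group captured — 4 items.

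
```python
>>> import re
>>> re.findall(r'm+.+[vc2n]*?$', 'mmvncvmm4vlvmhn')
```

Pattern: one or more of a literal 'm'; then one or more of any character, then zero or more of one of [vc2n] (lazy); then anchored at the end.
Matches: at [0:15] → 'mmvncvmm4vlvmhn'.
`findall` yields the raw match text (1 of them) because the pattern has no groups.

['mmvncvmm4vlvmhn']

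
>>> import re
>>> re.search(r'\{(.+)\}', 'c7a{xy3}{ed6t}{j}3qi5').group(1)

`re.search` scans for the first position where the pattern succeeds.
The match spans [3:17] → '{xy3}{ed6t}{j}'.
Captured: group 1 = 'xy3}{ed6t}{j'.

'xy3}{ed6t}{j'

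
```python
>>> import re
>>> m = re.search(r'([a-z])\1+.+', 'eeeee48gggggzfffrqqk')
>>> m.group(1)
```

`\1` is not a pattern — it's the concrete string captured by group 1, re-applied verbatim.
`search` walks the string left to right and returns the first match it finds.
The match spans [0:20] → 'eeeee48gggggzfffrqqk'.
Captured: group 1 = 'e'.

'e'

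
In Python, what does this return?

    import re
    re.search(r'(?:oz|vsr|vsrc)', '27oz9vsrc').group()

'oz'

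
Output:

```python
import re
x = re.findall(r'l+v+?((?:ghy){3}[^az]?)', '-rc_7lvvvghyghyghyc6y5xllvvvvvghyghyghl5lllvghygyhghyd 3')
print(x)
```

Pattern: one or more of a literal 'l', then one or more of a literal 'v' (lazy); then the literal 'ghy' repeated 3 times, then optionally any character except [az] (captured).
Scanning left to right: at [5:19] match 'lvvvghyghyghyc', group 1 = 'ghyghyghyc'.
One capturing group, so `findall` returns just the captured substring from the one match — 1 in all.

['ghyghyghyc']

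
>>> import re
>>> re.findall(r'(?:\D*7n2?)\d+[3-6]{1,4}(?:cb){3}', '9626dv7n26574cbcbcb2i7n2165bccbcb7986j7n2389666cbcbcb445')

['dv7n26574cbcbcb', 'j7n2389666cbcbcb']

The pattern matches zero or more of a non-digit, then the literal '7n', then optionally a literal '2' (non-capturing group); then one or more of a digit, then 1 to 4 of a character in [3-6], then the literal 'cb' repeated 3 times.
Since nothing is captured, `findall` lists the 2 matched substrings directly.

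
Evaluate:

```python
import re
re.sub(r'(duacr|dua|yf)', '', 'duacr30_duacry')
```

'30_y'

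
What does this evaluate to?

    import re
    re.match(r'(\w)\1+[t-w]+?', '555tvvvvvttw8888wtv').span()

(0, 4)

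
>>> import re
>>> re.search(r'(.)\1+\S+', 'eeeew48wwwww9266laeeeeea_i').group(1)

After group 1 captures some text, `\1` only succeeds where that same text appears again.
`re.search` tries every starting position until one works.
The match spans [0:26] → 'eeeew48wwwww9266laeeeeea_i'.
Captured: group 1 = 'e'.

'e'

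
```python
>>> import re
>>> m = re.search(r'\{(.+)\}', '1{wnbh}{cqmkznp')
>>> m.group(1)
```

'wnbh'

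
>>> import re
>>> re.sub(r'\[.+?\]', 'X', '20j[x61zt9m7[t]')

Each match is replaced by 'X'.

'20jX'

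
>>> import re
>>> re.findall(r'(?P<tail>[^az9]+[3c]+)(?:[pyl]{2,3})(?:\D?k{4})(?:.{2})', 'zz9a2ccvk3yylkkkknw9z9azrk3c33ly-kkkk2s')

['2ccvk3', 'rk3c33']

The pattern matches one or more of any character except [az9], then one or more of one of [3c] (captured as 'tail'); then 2 to 3 of one of [pyl] (non-capturing group); then optionally a non-digit, then exactly 4 of a literal 'k' (non-capturing group); then exactly 2 of any character (non-capturing group).
Scanning left to right: at [4:19] match '2ccvk3yylkkkknw', group 1 = '2ccvk3'; at [24:39] match 'rk3c33ly-kkkk2s', group 1 = 'rk3c33'.
With a single group, `findall` returns only what that group captured — 2 items.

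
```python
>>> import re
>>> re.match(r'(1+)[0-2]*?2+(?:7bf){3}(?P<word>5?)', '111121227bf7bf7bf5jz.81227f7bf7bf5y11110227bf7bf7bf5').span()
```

(0, 18)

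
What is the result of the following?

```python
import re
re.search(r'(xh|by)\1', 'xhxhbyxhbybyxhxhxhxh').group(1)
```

The match spans [0:4] → 'xhxh'.
Captured: group 1 = 'xh'.

'xh'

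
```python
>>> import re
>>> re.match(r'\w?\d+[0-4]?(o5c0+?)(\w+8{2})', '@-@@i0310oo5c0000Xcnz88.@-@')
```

None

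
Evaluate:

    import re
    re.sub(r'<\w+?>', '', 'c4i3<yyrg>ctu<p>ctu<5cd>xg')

Matches: at [4:10] → '<yyrg>'; at [13:16] → '<p>'; at [19:24] → '<5cd>'.
Each match is replaced by ''.

'c4i3ctuctuxg'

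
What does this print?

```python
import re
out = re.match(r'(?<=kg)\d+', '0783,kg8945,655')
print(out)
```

Lookahead/lookbehind check context without consuming it, so the matched span excludes the asserted characters.
With `match`, the pattern is implicitly anchored at the beginning.
Here position 0 doesn't satisfy it, so the call returns None.

None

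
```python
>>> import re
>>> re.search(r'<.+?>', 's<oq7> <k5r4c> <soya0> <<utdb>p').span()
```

(1, 6)

The match spans [1:6] → '<oq7>'.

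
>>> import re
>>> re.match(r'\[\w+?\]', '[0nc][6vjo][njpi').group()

'[0nc]'

`re.match` won't scan ahead — the pattern has to work from the very first character.
The match spans [0:5] → '[0nc]'.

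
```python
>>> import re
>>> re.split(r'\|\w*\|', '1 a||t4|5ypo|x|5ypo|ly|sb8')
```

['1 a', 't4', 'x', 'ly|sb8']

Matches to split on: at [3:5] → '||'; at [7:13] → '|5ypo|'; at [14:20] → '|5ypo|'.
Each match becomes a cut point; 4 segments remain.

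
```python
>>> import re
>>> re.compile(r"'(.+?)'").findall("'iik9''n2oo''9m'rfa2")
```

['iik9', 'n2oo', '9m']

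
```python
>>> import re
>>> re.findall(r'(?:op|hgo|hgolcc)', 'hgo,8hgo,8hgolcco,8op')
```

['hgo', 'hgo', 'hgo', 'op']

Alternation isn't longest-match — the leftmost alternative that fits at this position is chosen.
`findall` yields the raw match text (4 of them) because the pattern has no groups.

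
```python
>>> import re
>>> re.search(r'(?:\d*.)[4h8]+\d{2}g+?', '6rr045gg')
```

Pattern: zero or more of a digit, then any character (non-capturing group); then one or more of one of [4h8], then exactly 2 of a digit, then one or more of the literal 'g' (lazy).
`search` walks the string left to right and returns the first match it finds.
Here no position works, so the call returns None.

None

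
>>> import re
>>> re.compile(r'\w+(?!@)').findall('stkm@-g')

Because the assertion is negative and zero-width, positions next to the forbidden text are skipped.
Walking the string: at [0:3] → 'stk'; at [6:7] → 'g'.
`findall` yields the raw match text (2 of them) because the pattern has no groups.

['stk', 'g']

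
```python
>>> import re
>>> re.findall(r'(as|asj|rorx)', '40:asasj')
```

['as', 'as']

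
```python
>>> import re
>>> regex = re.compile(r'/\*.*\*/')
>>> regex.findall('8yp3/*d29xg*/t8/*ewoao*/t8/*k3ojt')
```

Matches: at [4:24] → '/*d29xg*/t8/*ewoao*/'.
No capturing groups, so `findall` returns the 1 full match string.

['/*d29xg*/t8/*ewoao*/']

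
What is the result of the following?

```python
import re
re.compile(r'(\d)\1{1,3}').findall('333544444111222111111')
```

`\1` has to match the exact text group 1 already captured.
Matches: at [0:3] match '333', group 1 = '3'; at [4:8] match '4444', group 1 = '4'; at [9:12] match '111', group 1 = '1'; at [12:15] match '222', group 1 = '2'; at [15:19] match '1111', group 1 = '1'; ….
With a single group, `findall` returns only what that group captured — 6 items.

['3', '4', '1', '2', '1', '1']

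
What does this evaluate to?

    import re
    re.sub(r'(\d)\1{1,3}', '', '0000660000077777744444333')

'04'

The backreference `\1` re-matches whatever the first group consumed, character for character.
Each match is replaced by ''.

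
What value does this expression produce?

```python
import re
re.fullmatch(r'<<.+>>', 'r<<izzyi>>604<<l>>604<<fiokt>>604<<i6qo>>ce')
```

None

For `fullmatch`, every character of the input must be accounted for by the pattern.
Here the pattern can't cover the whole string, so the call returns None.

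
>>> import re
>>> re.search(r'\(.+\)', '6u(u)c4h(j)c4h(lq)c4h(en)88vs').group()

'(u)c4h(j)c4h(lq)c4h(en)'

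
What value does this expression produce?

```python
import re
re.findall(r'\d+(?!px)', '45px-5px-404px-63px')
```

['4', '40', '6']

The negative lookaround is zero-width — it rules out positions where the adjacent text would match, without consuming anything.
Matches: at [0:1] → '4'; at [9:11] → '40'; at [15:16] → '6'.
Since nothing is captured, `findall` lists the 3 matched substrings directly.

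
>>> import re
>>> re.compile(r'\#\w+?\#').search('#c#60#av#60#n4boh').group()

'#c#'

The match spans [0:3] → '#c#'.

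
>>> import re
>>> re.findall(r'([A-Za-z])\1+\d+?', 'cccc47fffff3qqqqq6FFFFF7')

['c', 'f', 'q', 'F']

The backreference `\1` re-matches whatever the first group consumed, character for character.
Matches: at [0:5] match 'cccc4', group 1 = 'c'; at [6:12] match 'fffff3', group 1 = 'f'; at [12:18] match 'qqqqq6', group 1 = 'q'; at [18:24] match 'FFFFF7', group 1 = 'F'.
Because there's exactly one group, `findall` drops the full match and keeps group 1 from each hit.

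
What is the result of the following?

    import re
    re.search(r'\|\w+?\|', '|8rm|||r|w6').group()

`re.search` tries every starting position until one works.
The match spans [0:5] → '|8rm|'.

'|8rm|'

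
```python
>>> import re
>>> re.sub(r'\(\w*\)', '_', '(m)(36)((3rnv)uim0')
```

Matches: at [0:3] → '(m)'; at [3:7] → '(36)'; at [8:14] → '(3rnv)'.
Each match is replaced by '_'.

'__(_uim0'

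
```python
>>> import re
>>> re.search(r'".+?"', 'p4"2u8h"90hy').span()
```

The match spans [2:8] → '"2u8h"'.

(2, 8)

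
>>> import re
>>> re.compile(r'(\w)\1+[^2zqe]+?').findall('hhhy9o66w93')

`\1` has to match the exact text group 1 already captured.
Walking the string: at [0:4] match 'hhhy', group 1 = 'h'; at [6:9] match '66w', group 1 = '6'.
With a single group, `findall` returns only what that group captured — 2 items.

['h', '6']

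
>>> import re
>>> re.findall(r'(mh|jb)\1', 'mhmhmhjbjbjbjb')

`\1` is not a pattern — it's the concrete string captured by group 1, re-applied verbatim.
`findall` collects group 1 from each match (3 total).

['mh', 'jb', 'jb']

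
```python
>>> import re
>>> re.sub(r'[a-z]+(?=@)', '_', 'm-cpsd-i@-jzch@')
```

'm-cpsd-_@-_@'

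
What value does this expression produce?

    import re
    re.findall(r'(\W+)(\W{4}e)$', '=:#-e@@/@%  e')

This matches one or more of a non-word character (captured); then exactly 4 of a non-word character, then a literal 'e' (captured); then anchored at the end.
Scanning left to right: at [5:13] match '@@/@%  e', groups = ('@@/', '@%  e').
`findall` packs the 2 group values into a tuple for every match.

[('@@/', '@%  e')]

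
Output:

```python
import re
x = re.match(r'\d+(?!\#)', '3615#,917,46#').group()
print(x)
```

361

The negative lookaround is zero-width — it rules out positions where the adjacent text would match, without consuming anything.
`re.match` only tries the pattern at the start of the string.
The match spans [0:3] → '361'.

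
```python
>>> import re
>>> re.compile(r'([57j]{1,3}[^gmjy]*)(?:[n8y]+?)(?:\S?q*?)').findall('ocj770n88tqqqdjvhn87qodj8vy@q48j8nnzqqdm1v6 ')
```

This matches 1 to 3 of one of [57j], then zero or more of any character except [gmjy] (captured); then one or more of one of [n8y] (lazy) (non-capturing group); then optionally a non-whitespace character, then zero or more of the literal 'q' (lazy) (non-capturing group).
Scanning left to right: at [2:10] match 'j770n88t', group 1 = 'j770n8'; at [14:20] match 'jvhn87', group 1 = 'jvhn'; at [23:28] match 'j8vy@', group 1 = 'j8v'; at [31:36] match 'j8nnz', group 1 = 'j8n'.
With a single group, `findall` returns only what that group captured — 4 items.

['j770n8', 'jvhn', 'j8v', 'j8n']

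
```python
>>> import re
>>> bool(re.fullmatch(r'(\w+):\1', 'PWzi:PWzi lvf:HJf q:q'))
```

False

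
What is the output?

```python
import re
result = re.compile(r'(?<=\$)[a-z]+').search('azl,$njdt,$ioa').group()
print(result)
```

The lookaround is zero-width — it requires the adjacent text to match without consuming it, so the asserted text isn't part of the match.
Unlike `match`, `search` isn't anchored — it looks for the pattern anywhere in the string.
The match spans [5:9] → 'njdt'.

njdt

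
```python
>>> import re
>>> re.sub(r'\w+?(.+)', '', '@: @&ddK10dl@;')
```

'@: @&'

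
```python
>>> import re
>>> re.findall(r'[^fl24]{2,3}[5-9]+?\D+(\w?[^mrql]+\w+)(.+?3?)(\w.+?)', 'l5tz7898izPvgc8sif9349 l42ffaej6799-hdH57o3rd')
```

This matches 2 to 3 of any character except [fl24], then one or more of a character in [5-9] (lazy), then one or more of a non-digit; then optionally a word character, then one or more of any character except [mrql], then one or more of a word character (captured); then one or more of any character (lazy), then optionally the literal '3' (captured); then a word character, then one or more of any character (lazy) (captured).
With 3 capturing groups, `findall` returns a 3-tuple per match.

[('8sif9349 l42ffaej6799', '-', 'hd')]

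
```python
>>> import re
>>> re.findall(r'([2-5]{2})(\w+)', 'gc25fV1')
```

[('25', 'fV1')]

With 2 capturing groups, `findall` returns a 2-tuple per match.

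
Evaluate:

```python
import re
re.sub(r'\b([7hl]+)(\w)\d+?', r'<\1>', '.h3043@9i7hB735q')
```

'.<h>43@9i7hB735q'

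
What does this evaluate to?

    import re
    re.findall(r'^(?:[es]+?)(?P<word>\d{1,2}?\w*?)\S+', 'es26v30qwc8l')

['2']

This matches anchored at the start of the string; then one or more of one of [es] (lazy) (non-capturing group); then 1 to 2 of a digit (lazy), then zero or more of a word character (lazy) (captured as 'word'); then one or more of a non-whitespace character.
Walking the string: at [0:12] match 'es26v30qwc8l', group 1 = '2'.
Because there's exactly one group, `findall` drops the full match and keeps group 1 from the one hit.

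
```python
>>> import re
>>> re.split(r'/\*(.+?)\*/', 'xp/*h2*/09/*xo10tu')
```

['xp', 'h2', '09/*xo10tu']

Matches to split on: at [2:8] → '/*h2*/'.
The group in the pattern means `split` returns the separators' captures alongside the pieces.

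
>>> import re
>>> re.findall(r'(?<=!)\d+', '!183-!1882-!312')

The `(?=…)`/`(?<=…)` assertion just peeks at neighbouring text; it doesn't advance the match position.
No capturing groups, so `findall` returns the 3 full match strings.

['183', '1882', '312']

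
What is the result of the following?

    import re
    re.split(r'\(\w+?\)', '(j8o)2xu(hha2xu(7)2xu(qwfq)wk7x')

['', '2xu(hha2xu', '2xu', 'wk7x']

Matches to split on: at [0:5] → '(j8o)'; at [15:18] → '(7)'; at [21:27] → '(qwfq)'.
Each match becomes a cut point; 4 segments remain.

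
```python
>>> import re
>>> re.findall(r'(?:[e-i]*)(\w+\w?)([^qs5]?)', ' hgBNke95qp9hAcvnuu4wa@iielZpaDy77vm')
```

2 groups means each result is a tuple of 2 captured strings — 2 here.

[('BNke95qp9hAcvnuu4wa', '@'), ('lZpaDy77vm', '')]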